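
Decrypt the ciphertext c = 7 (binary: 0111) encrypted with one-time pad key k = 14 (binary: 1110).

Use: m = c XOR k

Step 1: XOR ciphertext with key:
  Ciphertext: 0111
  Key:        1110
  XOR:        1001
Step 2: Plaintext = 1001 = 9 in decimal.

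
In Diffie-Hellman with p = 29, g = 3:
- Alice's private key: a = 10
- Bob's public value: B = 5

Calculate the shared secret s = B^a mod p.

Step 1: s = B^a mod p = 5^10 mod 29.
  5^1 mod 29 = 5
  5^2 mod 29 = (5 * 5) mod 29 = 25
  5^3 mod 29 = (25 * 5) mod 29 = 9
  5^4 mod 29 = (9 * 5) mod 29 = 16
  5^5 mod 29 = (16 * 5) mod 29 = 22
  5^6 mod 29 = (22 * 5) mod 29 = 23
  5^7 mod 29 = (23 * 5) mod 29 = 28
  5^8 mod 29 = (28 * 5) mod 29 = 24
  5^9 mod 29 = (24 * 5) mod 29 = 4
  5^10 mod 29 = (4 * 5) mod 29 = 20
Result: shared secret = 20.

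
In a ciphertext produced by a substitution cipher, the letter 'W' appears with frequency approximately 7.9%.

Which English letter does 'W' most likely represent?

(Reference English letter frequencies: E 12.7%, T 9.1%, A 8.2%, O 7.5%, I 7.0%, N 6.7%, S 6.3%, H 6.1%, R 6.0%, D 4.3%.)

Step 1: The observed frequency is 7.9%.
Step 2: Compare with English frequencies:
  E: 12.7% (difference: 4.8%)
  T: 9.1% (difference: 1.2%)
  A: 8.2% (difference: 0.3%) <-- closest
  O: 7.5% (difference: 0.4%)
  I: 7.0% (difference: 0.9%)
  N: 6.7% (difference: 1.2%)
  S: 6.3% (difference: 1.6%)
  H: 6.1% (difference: 1.8%)
  R: 6.0% (difference: 1.9%)
  D: 4.3% (difference: 3.6%)
Step 3: 'W' most likely represents 'A' (frequency 8.2%).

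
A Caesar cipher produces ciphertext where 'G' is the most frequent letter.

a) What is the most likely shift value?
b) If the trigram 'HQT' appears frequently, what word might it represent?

Step 1: In English, 'E' is the most frequent letter (12.7%).
Step 2: The most frequent ciphertext letter is 'G' (position 6).
Step 3: Shift = (6 - 4) mod 26 = 2.
Step 4: Decrypt 'HQT' by shifting back 2:
  H -> F
  Q -> O
  T -> R
Step 5: 'HQT' decrypts to 'FOR'.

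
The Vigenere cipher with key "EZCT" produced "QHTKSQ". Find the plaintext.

Step 1: Extend key: EZCTEZ
Step 2: Decrypt each letter (c - k) mod 26:
  Q(16) - E(4) = (16-4) mod 26 = 12 = M
  H(7) - Z(25) = (7-25) mod 26 = 8 = I
  T(19) - C(2) = (19-2) mod 26 = 17 = R
  K(10) - T(19) = (10-19) mod 26 = 17 = R
  S(18) - E(4) = (18-4) mod 26 = 14 = O
  Q(16) - Z(25) = (16-25) mod 26 = 17 = R
Plaintext: MIRROR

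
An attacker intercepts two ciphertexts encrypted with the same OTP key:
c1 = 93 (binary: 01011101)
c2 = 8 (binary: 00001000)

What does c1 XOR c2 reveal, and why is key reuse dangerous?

Step 1: c1 XOR c2 = (m1 XOR k) XOR (m2 XOR k).
Step 2: By XOR associativity/commutativity: = m1 XOR m2 XOR k XOR k = m1 XOR m2.
Step 3: 01011101 XOR 00001000 = 01010101 = 85.
Step 4: The key cancels out! An attacker learns m1 XOR m2 = 85, revealing the relationship between plaintexts.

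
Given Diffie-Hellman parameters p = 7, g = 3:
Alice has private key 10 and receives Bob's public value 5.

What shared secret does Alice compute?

Step 1: s = B^a mod p = 5^10 mod 7.
  5^1 mod 7 = 5
  5^2 mod 7 = (5 * 5) mod 7 = 4
  5^3 mod 7 = (4 * 5) mod 7 = 6
  5^4 mod 7 = (6 * 5) mod 7 = 2
  5^5 mod 7 = (2 * 5) mod 7 = 3
  5^6 mod 7 = (3 * 5) mod 7 = 1
  5^7 mod 7 = (1 * 5) mod 7 = 5
  5^8 mod 7 = (5 * 5) mod 7 = 4
  5^9 mod 7 = (4 * 5) mod 7 = 6
  5^10 mod 7 = (6 * 5) mod 7 = 2
Result: shared secret = 2.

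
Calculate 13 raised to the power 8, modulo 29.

Step 1: Compute 13^8 mod 29 step by step, reducing modulo 29 at each step.
  13^1 mod 29 = 13
  13^2 mod 29 = (13 * 13) mod 29 = 24
  13^3 mod 29 = (24 * 13) mod 29 = 22
  13^4 mod 29 = (22 * 13) mod 29 = 25
  13^5 mod 29 = (25 * 13) mod 29 = 6
  13^6 mod 29 = (6 * 13) mod 29 = 20
  13^7 mod 29 = (20 * 13) mod 29 = 28
  13^8 mod 29 = (28 * 13) mod 29 = 16
Step 2: Result = 16.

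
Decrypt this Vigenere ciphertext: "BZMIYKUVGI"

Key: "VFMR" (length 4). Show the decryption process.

Step 1: Key 'VFMR' has length 4. Extended key: VFMRVFMRVF
Step 2: Decrypt each position:
  B(1) - V(21) = 6 = G
  Z(25) - F(5) = 20 = U
  M(12) - M(12) = 0 = A
  I(8) - R(17) = 17 = R
  Y(24) - V(21) = 3 = D
  K(10) - F(5) = 5 = F
  U(20) - M(12) = 8 = I
  V(21) - R(17) = 4 = E
  G(6) - V(21) = 11 = L
  I(8) - F(5) = 3 = D
Plaintext: GUARDFIELD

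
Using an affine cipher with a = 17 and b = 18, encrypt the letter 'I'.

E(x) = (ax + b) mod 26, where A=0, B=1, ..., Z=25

Step 1: Convert 'I' to number: x = 8.
Step 2: E(8) = (17 * 8 + 18) mod 26 = 154 mod 26 = 24.
Step 3: Convert 24 back to letter: Y.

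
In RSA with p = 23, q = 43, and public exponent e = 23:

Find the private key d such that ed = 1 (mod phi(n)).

Step 1: n = 23 * 43 = 989.
Step 2: phi(n) = 22 * 42 = 924.
Step 3: Find d such that 23 * d = 1 (mod 924).
Step 4: d = 23^(-1) mod 924 = 683.
Verification: 23 * 683 = 15709 = 17 * 924 + 1.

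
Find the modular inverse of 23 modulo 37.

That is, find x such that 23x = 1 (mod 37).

Step 1: We need x such that 23 * x = 1 (mod 37).
Step 2: Using the extended Euclidean algorithm or trial:
  23 * 29 = 667 = 18 * 37 + 1.
Step 3: Since 667 mod 37 = 1, the inverse is x = 29.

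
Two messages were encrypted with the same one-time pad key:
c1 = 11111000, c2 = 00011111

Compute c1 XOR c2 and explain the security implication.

Step 1: c1 XOR c2 = (m1 XOR k) XOR (m2 XOR k).
Step 2: By XOR associativity/commutativity: = m1 XOR m2 XOR k XOR k = m1 XOR m2.
Step 3: 11111000 XOR 00011111 = 11100111 = 231.
Step 4: The key cancels out! An attacker learns m1 XOR m2 = 231, revealing the relationship between plaintexts.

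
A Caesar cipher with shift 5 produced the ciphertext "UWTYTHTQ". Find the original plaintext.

Step 1: Reverse the shift by subtracting 5 from each letter position.
  U (position 20) -> position (20-5) mod 26 = 15 -> P
  W (position 22) -> position (22-5) mod 26 = 17 -> R
  T (position 19) -> position (19-5) mod 26 = 14 -> O
  Y (position 24) -> position (24-5) mod 26 = 19 -> T
  T (position 19) -> position (19-5) mod 26 = 14 -> O
  H (position 7) -> position (7-5) mod 26 = 2 -> C
  T (position 19) -> position (19-5) mod 26 = 14 -> O
  Q (position 16) -> position (16-5) mod 26 = 11 -> L
Decrypted message: PROTOCOL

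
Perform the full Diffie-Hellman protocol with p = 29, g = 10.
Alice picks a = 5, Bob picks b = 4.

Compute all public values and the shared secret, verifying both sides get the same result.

Step 1: A = g^a mod p = 10^5 mod 29 = 8.
Step 2: B = g^b mod p = 10^4 mod 29 = 24.
Step 3: Alice computes s = B^a mod p = 24^5 mod 29 = 7.
Step 4: Bob computes s = A^b mod p = 8^4 mod 29 = 7.
Both sides agree: shared secret = 7.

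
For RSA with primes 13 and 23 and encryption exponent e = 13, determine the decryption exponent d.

Step 1: n = 13 * 23 = 299.
Step 2: phi(n) = 12 * 22 = 264.
Step 3: Find d such that 13 * d = 1 (mod 264).
Step 4: d = 13^(-1) mod 264 = 61.
Verification: 13 * 61 = 793 = 3 * 264 + 1.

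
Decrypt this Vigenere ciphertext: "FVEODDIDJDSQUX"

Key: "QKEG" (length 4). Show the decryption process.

Step 1: Key 'QKEG' has length 4. Extended key: QKEGQKEGQKEGQK
Step 2: Decrypt each position:
  F(5) - Q(16) = 15 = P
  V(21) - K(10) = 11 = L
  E(4) - E(4) = 0 = A
  O(14) - G(6) = 8 = I
  D(3) - Q(16) = 13 = N
  D(3) - K(10) = 19 = T
  I(8) - E(4) = 4 = E
  D(3) - G(6) = 23 = X
  J(9) - Q(16) = 19 = T
  D(3) - K(10) = 19 = T
  S(18) - E(4) = 14 = O
  Q(16) - G(6) = 10 = K
  U(20) - Q(16) = 4 = E
  X(23) - K(10) = 13 = N
Plaintext: PLAINTEXTTOKEN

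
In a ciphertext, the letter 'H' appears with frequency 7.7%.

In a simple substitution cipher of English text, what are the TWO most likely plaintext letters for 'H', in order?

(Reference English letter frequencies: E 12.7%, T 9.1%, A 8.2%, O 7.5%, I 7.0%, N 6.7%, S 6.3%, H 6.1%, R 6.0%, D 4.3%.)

Step 1: Observed frequency of 'H' is 7.7%.
Step 2: Compute distances to each reference frequency and sort:
  O (7.5%): difference = 0.2% <-- BEST
  A (8.2%): difference = 0.5% <-- RUNNER-UP
  I (7.0%): difference = 0.7%
  N (6.7%): difference = 1.0%
  T (9.1%): difference = 1.4%
Step 3: Most likely is 'O' (7.5%, diff 0.2%); second most likely is 'A' (8.2%, diff 0.5%).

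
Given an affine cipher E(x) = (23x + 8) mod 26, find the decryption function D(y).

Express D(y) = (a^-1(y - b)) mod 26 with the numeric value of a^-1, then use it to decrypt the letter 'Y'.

Step 1: Find a^-1, the modular inverse of 23 mod 26.
Step 2: We need 23 * a^-1 = 1 (mod 26).
Step 3: 23 * 17 = 391 = 15 * 26 + 1, so a^-1 = 17.
Step 4: D(y) = 17(y - 8) mod 26.
Step 5: Apply to 'Y' (y = 24): D(24) = 17 * (24 - 8) mod 26 = 17 * 16 mod 26 = 12 -> 'M'.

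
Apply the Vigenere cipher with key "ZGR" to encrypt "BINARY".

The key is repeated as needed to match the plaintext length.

Step 1: Repeat key to match plaintext length:
  Plaintext: BINARY
  Key:       ZGRZGR
Step 2: Encrypt each letter:
  B(1) + Z(25) = (1+25) mod 26 = 0 = A
  I(8) + G(6) = (8+6) mod 26 = 14 = O
  N(13) + R(17) = (13+17) mod 26 = 4 = E
  A(0) + Z(25) = (0+25) mod 26 = 25 = Z
  R(17) + G(6) = (17+6) mod 26 = 23 = X
  Y(24) + R(17) = (24+17) mod 26 = 15 = P
Ciphertext: AOEZXP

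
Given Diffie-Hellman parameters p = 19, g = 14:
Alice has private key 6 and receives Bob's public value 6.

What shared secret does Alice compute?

Step 1: s = B^a mod p = 6^6 mod 19.
  6^1 mod 19 = 6
  6^2 mod 19 = (6 * 6) mod 19 = 17
  6^3 mod 19 = (17 * 6) mod 19 = 7
  6^4 mod 19 = (7 * 6) mod 19 = 4
  6^5 mod 19 = (4 * 6) mod 19 = 5
  6^6 mod 19 = (5 * 6) mod 19 = 11
Result: shared secret = 11.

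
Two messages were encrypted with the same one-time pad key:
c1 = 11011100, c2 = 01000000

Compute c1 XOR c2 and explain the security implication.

Step 1: c1 XOR c2 = (m1 XOR k) XOR (m2 XOR k).
Step 2: By XOR associativity/commutativity: = m1 XOR m2 XOR k XOR k = m1 XOR m2.
Step 3: 11011100 XOR 01000000 = 10011100 = 156.
Step 4: The key cancels out! An attacker learns m1 XOR m2 = 156, revealing the relationship between plaintexts.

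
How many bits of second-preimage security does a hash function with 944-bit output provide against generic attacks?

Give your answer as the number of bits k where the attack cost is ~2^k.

Step 1: The hash has a 944-bit output.
Step 2: Second-preimage resistance means: given a specific input x, it should be infeasible to find a different y with h(y) = h(x).
With a 944-bit output, a generic search for a second preimage costs about 2^944 evaluations (each trial matches the fixed target with probability 2^-944).
Step 3: Security level = 944 bits.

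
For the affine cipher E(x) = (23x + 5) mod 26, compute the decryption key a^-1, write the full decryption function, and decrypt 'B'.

Step 1: Find a^-1, the modular inverse of 23 mod 26.
Step 2: We need 23 * a^-1 = 1 (mod 26).
Step 3: 23 * 17 = 391 = 15 * 26 + 1, so a^-1 = 17.
Step 4: D(y) = 17(y - 5) mod 26.
Step 5: Apply to 'B' (y = 1): D(1) = 17 * (1 - 5) mod 26 = 17 * -4 mod 26 = 10 -> 'K'.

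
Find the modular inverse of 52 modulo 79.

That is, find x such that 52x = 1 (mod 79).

Step 1: We need x such that 52 * x = 1 (mod 79).
Step 2: Using the extended Euclidean algorithm or trial:
  52 * 38 = 1976 = 25 * 79 + 1.
Step 3: Since 1976 mod 79 = 1, the inverse is x = 38.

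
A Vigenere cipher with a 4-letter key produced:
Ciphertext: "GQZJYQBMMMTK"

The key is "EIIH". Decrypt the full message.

Step 1: Key 'EIIH' has length 4. Extended key: EIIHEIIHEIIH
Step 2: Decrypt each position:
  G(6) - E(4) = 2 = C
  Q(16) - I(8) = 8 = I
  Z(25) - I(8) = 17 = R
  J(9) - H(7) = 2 = C
  Y(24) - E(4) = 20 = U
  Q(16) - I(8) = 8 = I
  B(1) - I(8) = 19 = T
  M(12) - H(7) = 5 = F
  M(12) - E(4) = 8 = I
  M(12) - I(8) = 4 = E
  T(19) - I(8) = 11 = L
  K(10) - H(7) = 3 = D
Plaintext: CIRCUITFIELD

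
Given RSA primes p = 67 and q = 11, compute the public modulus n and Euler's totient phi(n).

Step 1: n = p * q = 67 * 11 = 737.
Step 2: phi(n) = (p-1)(q-1) = 66 * 10 = 660.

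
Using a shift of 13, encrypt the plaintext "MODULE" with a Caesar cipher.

Step 1: For each letter, shift forward by 13 positions (mod 26).
  M (position 12) -> position (12+13) mod 26 = 25 -> Z
  O (position 14) -> position (14+13) mod 26 = 1 -> B
  D (position 3) -> position (3+13) mod 26 = 16 -> Q
  U (position 20) -> position (20+13) mod 26 = 7 -> H
  L (position 11) -> position (11+13) mod 26 = 24 -> Y
  E (position 4) -> position (4+13) mod 26 = 17 -> R
Result: ZBQHYR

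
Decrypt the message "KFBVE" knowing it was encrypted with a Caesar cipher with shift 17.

Step 1: Reverse the shift by subtracting 17 from each letter position.
  K (position 10) -> position (10-17) mod 26 = 19 -> T
  F (position 5) -> position (5-17) mod 26 = 14 -> O
  B (position 1) -> position (1-17) mod 26 = 10 -> K
  V (position 21) -> position (21-17) mod 26 = 4 -> E
  E (position 4) -> position (4-17) mod 26 = 13 -> N
Decrypted message: TOKEN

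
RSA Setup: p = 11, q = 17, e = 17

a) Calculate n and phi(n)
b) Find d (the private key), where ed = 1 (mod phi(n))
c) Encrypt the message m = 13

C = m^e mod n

Step 1: n = 11 * 17 = 187.
Step 2: phi(n) = (11-1)(17-1) = 10 * 16 = 160.
Step 3: Find d = 17^(-1) mod 160 = 113.
  Verify: 17 * 113 = 1921 = 1 (mod 160).
Step 4: C = 13^17 mod 187 = 183.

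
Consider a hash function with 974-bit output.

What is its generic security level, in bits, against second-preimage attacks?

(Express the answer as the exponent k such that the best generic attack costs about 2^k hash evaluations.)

Step 1: The hash has a 974-bit output.
Step 2: Second-preimage resistance means: given a specific input x, it should be infeasible to find a different y with h(y) = h(x).
With a 974-bit output, a generic search for a second preimage costs about 2^974 evaluations (each trial matches the fixed target with probability 2^-974).
Step 3: Security level = 974 bits.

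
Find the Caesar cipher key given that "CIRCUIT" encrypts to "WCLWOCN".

Step 1: Compare first letters: C (position 2) -> W (position 22).
Step 2: Shift = (22 - 2) mod 26 = 20.
The shift value is 20.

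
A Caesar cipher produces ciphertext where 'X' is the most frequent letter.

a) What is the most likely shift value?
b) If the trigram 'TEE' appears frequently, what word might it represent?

Step 1: In English, 'E' is the most frequent letter (12.7%).
Step 2: The most frequent ciphertext letter is 'X' (position 23).
Step 3: Shift = (23 - 4) mod 26 = 19.
Step 4: Decrypt 'TEE' by shifting back 19:
  T -> A
  E -> L
  E -> L
Step 5: 'TEE' decrypts to 'ALL'.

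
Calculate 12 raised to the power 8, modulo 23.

Step 1: Compute 12^8 mod 23 step by step, reducing modulo 23 at each step.
  12^1 mod 23 = 12
  12^2 mod 23 = (12 * 12) mod 23 = 6
  12^3 mod 23 = (6 * 12) mod 23 = 3
  12^4 mod 23 = (3 * 12) mod 23 = 13
  12^5 mod 23 = (13 * 12) mod 23 = 18
  12^6 mod 23 = (18 * 12) mod 23 = 9
  12^7 mod 23 = (9 * 12) mod 23 = 16
  12^8 mod 23 = (16 * 12) mod 23 = 8
Step 2: Result = 8.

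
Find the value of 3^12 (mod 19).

Step 1: Compute 3^12 mod 19 step by step, reducing modulo 19 at each step.
  3^1 mod 19 = 3
  3^2 mod 19 = (3 * 3) mod 19 = 9
  3^3 mod 19 = (9 * 3) mod 19 = 8
  3^4 mod 19 = (8 * 3) mod 19 = 5
  3^5 mod 19 = (5 * 3) mod 19 = 15
  3^6 mod 19 = (15 * 3) mod 19 = 7
  3^7 mod 19 = (7 * 3) mod 19 = 2
  3^8 mod 19 = (2 * 3) mod 19 = 6
  3^9 mod 19 = (6 * 3) mod 19 = 18
  3^10 mod 19 = (18 * 3) mod 19 = 16
  3^11 mod 19 = (16 * 3) mod 19 = 10
  3^12 mod 19 = (10 * 3) mod 19 = 11
Step 2: Result = 11.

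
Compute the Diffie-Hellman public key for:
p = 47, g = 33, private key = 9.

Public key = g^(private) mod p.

Step 1: A = g^a mod p = 33^9 mod 47.
  33^1 mod 47 = 33
  33^2 mod 47 = (33 * 33) mod 47 = 8
  33^3 mod 47 = (8 * 33) mod 47 = 29
  33^4 mod 47 = (29 * 33) mod 47 = 17
  33^5 mod 47 = (17 * 33) mod 47 = 44
  33^6 mod 47 = (44 * 33) mod 47 = 42
  33^7 mod 47 = (42 * 33) mod 47 = 23
  33^8 mod 47 = (23 * 33) mod 47 = 7
  33^9 mod 47 = (7 * 33) mod 47 = 43
Result: A = 43.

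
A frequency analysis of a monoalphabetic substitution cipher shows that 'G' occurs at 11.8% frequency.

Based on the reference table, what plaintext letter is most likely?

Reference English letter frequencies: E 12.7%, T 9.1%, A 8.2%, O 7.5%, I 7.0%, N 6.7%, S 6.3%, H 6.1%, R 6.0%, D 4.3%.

Step 1: The observed frequency is 11.8%.
Step 2: Compare with English frequencies:
  E: 12.7% (difference: 0.9%) <-- closest
  T: 9.1% (difference: 2.7%)
  A: 8.2% (difference: 3.6%)
  O: 7.5% (difference: 4.3%)
  I: 7.0% (difference: 4.8%)
  N: 6.7% (difference: 5.1%)
  S: 6.3% (difference: 5.5%)
  H: 6.1% (difference: 5.7%)
  R: 6.0% (difference: 5.8%)
  D: 4.3% (difference: 7.5%)
Step 3: 'G' most likely represents 'E' (frequency 12.7%).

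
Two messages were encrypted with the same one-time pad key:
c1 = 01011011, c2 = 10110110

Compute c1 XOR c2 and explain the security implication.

Step 1: c1 XOR c2 = (m1 XOR k) XOR (m2 XOR k).
Step 2: By XOR associativity/commutativity: = m1 XOR m2 XOR k XOR k = m1 XOR m2.
Step 3: 01011011 XOR 10110110 = 11101101 = 237.
Step 4: The key cancels out! An attacker learns m1 XOR m2 = 237, revealing the relationship between plaintexts.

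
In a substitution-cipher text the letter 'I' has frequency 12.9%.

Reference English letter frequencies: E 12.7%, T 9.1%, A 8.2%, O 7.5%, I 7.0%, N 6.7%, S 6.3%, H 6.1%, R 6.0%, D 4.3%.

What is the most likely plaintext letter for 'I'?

Step 1: The observed frequency is 12.9%.
Step 2: Compare with English frequencies:
  E: 12.7% (difference: 0.2%) <-- closest
  T: 9.1% (difference: 3.8%)
  A: 8.2% (difference: 4.7%)
  O: 7.5% (difference: 5.4%)
  I: 7.0% (difference: 5.9%)
  N: 6.7% (difference: 6.2%)
  S: 6.3% (difference: 6.6%)
  H: 6.1% (difference: 6.8%)
  R: 6.0% (difference: 6.9%)
  D: 4.3% (difference: 8.6%)
Step 3: 'I' most likely represents 'E' (frequency 12.7%).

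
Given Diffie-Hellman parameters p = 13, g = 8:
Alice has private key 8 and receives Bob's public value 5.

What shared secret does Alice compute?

Step 1: s = B^a mod p = 5^8 mod 13.
  5^1 mod 13 = 5
  5^2 mod 13 = (5 * 5) mod 13 = 12
  5^3 mod 13 = (12 * 5) mod 13 = 8
  5^4 mod 13 = (8 * 5) mod 13 = 1
  5^5 mod 13 = (1 * 5) mod 13 = 5
  5^6 mod 13 = (5 * 5) mod 13 = 12
  5^7 mod 13 = (12 * 5) mod 13 = 8
  5^8 mod 13 = (8 * 5) mod 13 = 1
Result: shared secret = 1.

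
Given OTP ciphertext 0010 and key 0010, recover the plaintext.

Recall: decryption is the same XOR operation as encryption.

Step 1: XOR ciphertext with key:
  Ciphertext: 0010
  Key:        0010
  XOR:        0000
Step 2: Plaintext = 0000 = 0 in decimal.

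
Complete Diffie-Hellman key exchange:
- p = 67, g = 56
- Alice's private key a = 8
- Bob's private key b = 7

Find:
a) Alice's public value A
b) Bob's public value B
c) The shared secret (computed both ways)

Step 1: A = g^a mod p = 56^8 mod 67 = 19.
Step 2: B = g^b mod p = 56^7 mod 67 = 47.
Step 3: Alice computes s = B^a mod p = 47^8 mod 67 = 16.
Step 4: Bob computes s = A^b mod p = 19^7 mod 67 = 16.
Both sides agree: shared secret = 16.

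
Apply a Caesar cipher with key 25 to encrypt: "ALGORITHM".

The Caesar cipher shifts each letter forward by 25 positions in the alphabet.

Step 1: For each letter, shift forward by 25 positions (mod 26).
  A (position 0) -> position (0+25) mod 26 = 25 -> Z
  L (position 11) -> position (11+25) mod 26 = 10 -> K
  G (position 6) -> position (6+25) mod 26 = 5 -> F
  O (position 14) -> position (14+25) mod 26 = 13 -> N
  R (position 17) -> position (17+25) mod 26 = 16 -> Q
  I (position 8) -> position (8+25) mod 26 = 7 -> H
  T (position 19) -> position (19+25) mod 26 = 18 -> S
  H (position 7) -> position (7+25) mod 26 = 6 -> G
  M (position 12) -> position (12+25) mod 26 = 11 -> L
Result: ZKFNQHSGL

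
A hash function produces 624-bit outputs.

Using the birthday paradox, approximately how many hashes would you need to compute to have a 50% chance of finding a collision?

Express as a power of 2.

Step 1: The birthday paradox gives collision probability ~50% after sqrt(2^n) = 2^(n/2) hashes.
Step 2: For 624-bit output: 2^(624/2) = 2^312.
Step 3: Approximately 2^312 hash computations needed.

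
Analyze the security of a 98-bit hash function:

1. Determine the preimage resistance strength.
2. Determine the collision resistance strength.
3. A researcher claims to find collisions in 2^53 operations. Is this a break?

Step 1: Preimage resistance requires brute-force of 2^98 operations.
Step 2: Collision resistance (birthday bound) = 2^(98/2) = 2^49.
Step 3: The claimed attack costs 2^53 operations.
Step 4: Since 2^53 >= 2^49, the claimed attack is no faster than the generic birthday attack, so this does not break collision resistance.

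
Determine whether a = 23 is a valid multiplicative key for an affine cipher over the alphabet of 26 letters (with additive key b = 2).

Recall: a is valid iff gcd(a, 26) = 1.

Step 1: Compute gcd(23, 26).
Step 2: gcd(23, 26) = 1.
Since gcd = 1, 23 is coprime with 26, so it is a valid key.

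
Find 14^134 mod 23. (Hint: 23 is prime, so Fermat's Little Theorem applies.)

Step 1: Since 23 is prime, by Fermat's Little Theorem: 14^22 = 1 (mod 23).
Step 2: Reduce exponent: 134 mod 22 = 2.
Step 3: So 14^134 = 14^2 (mod 23).
Step 4: 14^2 mod 23 = 12.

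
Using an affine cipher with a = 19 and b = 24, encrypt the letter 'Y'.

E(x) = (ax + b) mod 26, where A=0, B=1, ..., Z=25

Step 1: Convert 'Y' to number: x = 24.
Step 2: E(24) = (19 * 24 + 24) mod 26 = 480 mod 26 = 12.
Step 3: Convert 12 back to letter: M.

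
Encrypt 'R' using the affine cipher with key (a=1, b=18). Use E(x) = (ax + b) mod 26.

Step 1: Convert 'R' to number: x = 17.
Step 2: E(17) = (1 * 17 + 18) mod 26 = 35 mod 26 = 9.
Step 3: Convert 9 back to letter: J.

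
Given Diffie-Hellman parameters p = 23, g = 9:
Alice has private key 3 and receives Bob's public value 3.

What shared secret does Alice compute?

Step 1: s = B^a mod p = 3^3 mod 23.
  3^1 mod 23 = 3
  3^2 mod 23 = (3 * 3) mod 23 = 9
  3^3 mod 23 = (9 * 3) mod 23 = 4
Result: shared secret = 4.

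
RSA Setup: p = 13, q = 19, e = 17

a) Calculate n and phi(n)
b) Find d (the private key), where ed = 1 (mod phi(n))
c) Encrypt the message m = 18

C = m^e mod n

Step 1: n = 13 * 19 = 247.
Step 2: phi(n) = (13-1)(19-1) = 12 * 18 = 216.
Step 3: Find d = 17^(-1) mod 216 = 89.
  Verify: 17 * 89 = 1513 = 1 (mod 216).
Step 4: C = 18^17 mod 247 = 18.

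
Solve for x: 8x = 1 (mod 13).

Step 1: We need x such that 8 * x = 1 (mod 13).
Step 2: Using the extended Euclidean algorithm or trial:
  8 * 5 = 40 = 3 * 13 + 1.
Step 3: Since 40 mod 13 = 1, the inverse is x = 5.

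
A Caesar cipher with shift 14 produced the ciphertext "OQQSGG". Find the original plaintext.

Step 1: Reverse the shift by subtracting 14 from each letter position.
  O (position 14) -> position (14-14) mod 26 = 0 -> A
  Q (position 16) -> position (16-14) mod 26 = 2 -> C
  Q (position 16) -> position (16-14) mod 26 = 2 -> C
  S (position 18) -> position (18-14) mod 26 = 4 -> E
  G (position 6) -> position (6-14) mod 26 = 18 -> S
  G (position 6) -> position (6-14) mod 26 = 18 -> S
Decrypted message: ACCESS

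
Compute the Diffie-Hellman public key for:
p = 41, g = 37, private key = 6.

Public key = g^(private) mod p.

Step 1: A = g^a mod p = 37^6 mod 41.
  37^1 mod 41 = 37
  37^2 mod 41 = (37 * 37) mod 41 = 16
  37^3 mod 41 = (16 * 37) mod 41 = 18
  37^4 mod 41 = (18 * 37) mod 41 = 10
  37^5 mod 41 = (10 * 37) mod 41 = 1
  37^6 mod 41 = (1 * 37) mod 41 = 37
Result: A = 37.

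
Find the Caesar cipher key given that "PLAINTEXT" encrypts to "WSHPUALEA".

Step 1: Compare first letters: P (position 15) -> W (position 22).
Step 2: Shift = (22 - 15) mod 26 = 7.
The shift value is 7.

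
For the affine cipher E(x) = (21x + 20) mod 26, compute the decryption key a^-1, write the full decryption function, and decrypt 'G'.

Step 1: Find a^-1, the modular inverse of 21 mod 26.
Step 2: We need 21 * a^-1 = 1 (mod 26).
Step 3: 21 * 5 = 105 = 4 * 26 + 1, so a^-1 = 5.
Step 4: D(y) = 5(y - 20) mod 26.
Step 5: Apply to 'G' (y = 6): D(6) = 5 * (6 - 20) mod 26 = 5 * -14 mod 26 = 8 -> 'I'.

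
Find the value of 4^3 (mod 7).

Step 1: Compute 4^3 mod 7 step by step, reducing modulo 7 at each step.
  4^1 mod 7 = 4
  4^2 mod 7 = (4 * 4) mod 7 = 2
  4^3 mod 7 = (2 * 4) mod 7 = 1
Step 2: Result = 1.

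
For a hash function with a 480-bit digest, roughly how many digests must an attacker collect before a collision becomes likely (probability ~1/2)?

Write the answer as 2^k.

Step 1: The birthday paradox gives collision probability ~50% after sqrt(2^n) = 2^(n/2) hashes.
Step 2: For 480-bit output: 2^(480/2) = 2^240.
Step 3: Approximately 2^240 hash computations needed.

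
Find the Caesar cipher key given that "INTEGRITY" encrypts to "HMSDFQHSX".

Step 1: Compare first letters: I (position 8) -> H (position 7).
Step 2: Shift = (7 - 8) mod 26 = 25.
The shift value is 25.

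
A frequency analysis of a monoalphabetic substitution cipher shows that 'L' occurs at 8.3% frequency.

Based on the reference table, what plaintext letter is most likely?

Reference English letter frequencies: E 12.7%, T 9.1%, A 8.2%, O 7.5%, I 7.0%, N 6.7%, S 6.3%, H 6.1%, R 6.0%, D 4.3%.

Step 1: The observed frequency is 8.3%.
Step 2: Compare with English frequencies:
  E: 12.7% (difference: 4.4%)
  T: 9.1% (difference: 0.8%)
  A: 8.2% (difference: 0.1%) <-- closest
  O: 7.5% (difference: 0.8%)
  I: 7.0% (difference: 1.3%)
  N: 6.7% (difference: 1.6%)
  S: 6.3% (difference: 2.0%)
  H: 6.1% (difference: 2.2%)
  R: 6.0% (difference: 2.3%)
  D: 4.3% (difference: 4.0%)
Step 3: 'L' most likely represents 'A' (frequency 8.2%).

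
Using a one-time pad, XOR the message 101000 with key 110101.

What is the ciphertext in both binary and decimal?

Step 1: Write out the XOR operation bit by bit:
  Message: 101000
  Key:     110101
  XOR:     011101
Step 2: Convert to decimal: 011101 = 29.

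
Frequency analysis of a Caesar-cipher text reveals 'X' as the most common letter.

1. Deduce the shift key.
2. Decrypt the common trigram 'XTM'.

Step 1: In English, 'E' is the most frequent letter (12.7%).
Step 2: The most frequent ciphertext letter is 'X' (position 23).
Step 3: Shift = (23 - 4) mod 26 = 19.
Step 4: Decrypt 'XTM' by shifting back 19:
  X -> E
  T -> A
  M -> T
Step 5: 'XTM' decrypts to 'EAT'.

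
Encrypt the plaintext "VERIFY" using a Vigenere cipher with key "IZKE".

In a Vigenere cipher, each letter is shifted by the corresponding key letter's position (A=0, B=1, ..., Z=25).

Step 1: Repeat key to match plaintext length:
  Plaintext: VERIFY
  Key:       IZKEIZ
Step 2: Encrypt each letter:
  V(21) + I(8) = (21+8) mod 26 = 3 = D
  E(4) + Z(25) = (4+25) mod 26 = 3 = D
  R(17) + K(10) = (17+10) mod 26 = 1 = B
  I(8) + E(4) = (8+4) mod 26 = 12 = M
  F(5) + I(8) = (5+8) mod 26 = 13 = N
  Y(24) + Z(25) = (24+25) mod 26 = 23 = X
Ciphertext: DDBMNX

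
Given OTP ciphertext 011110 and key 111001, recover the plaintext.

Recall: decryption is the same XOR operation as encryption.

Step 1: XOR ciphertext with key:
  Ciphertext: 011110
  Key:        111001
  XOR:        100111
Step 2: Plaintext = 100111 = 39 in decimal.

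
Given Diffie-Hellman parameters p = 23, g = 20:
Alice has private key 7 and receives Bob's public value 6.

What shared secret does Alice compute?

Step 1: s = B^a mod p = 6^7 mod 23.
  6^1 mod 23 = 6
  6^2 mod 23 = (6 * 6) mod 23 = 13
  6^3 mod 23 = (13 * 6) mod 23 = 9
  6^4 mod 23 = (9 * 6) mod 23 = 8
  6^5 mod 23 = (8 * 6) mod 23 = 2
  6^6 mod 23 = (2 * 6) mod 23 = 12
  6^7 mod 23 = (12 * 6) mod 23 = 3
Result: shared secret = 3.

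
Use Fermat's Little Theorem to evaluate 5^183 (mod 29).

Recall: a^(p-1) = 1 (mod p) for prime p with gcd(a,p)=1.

Step 1: Since 29 is prime, by Fermat's Little Theorem: 5^28 = 1 (mod 29).
Step 2: Reduce exponent: 183 mod 28 = 15.
Step 3: So 5^183 = 5^15 (mod 29).
Step 4: 5^15 mod 29 = 5.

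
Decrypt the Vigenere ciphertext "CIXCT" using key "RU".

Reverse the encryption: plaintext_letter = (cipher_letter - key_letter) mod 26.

Step 1: Extend key: RURUR
Step 2: Decrypt each letter (c - k) mod 26:
  C(2) - R(17) = (2-17) mod 26 = 11 = L
  I(8) - U(20) = (8-20) mod 26 = 14 = O
  X(23) - R(17) = (23-17) mod 26 = 6 = G
  C(2) - U(20) = (2-20) mod 26 = 8 = I
  T(19) - R(17) = (19-17) mod 26 = 2 = C
Plaintext: LOGIC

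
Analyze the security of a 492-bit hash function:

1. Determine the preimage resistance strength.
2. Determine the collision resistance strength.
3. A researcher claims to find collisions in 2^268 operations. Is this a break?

Step 1: Preimage resistance requires brute-force of 2^492 operations.
Step 2: Collision resistance (birthday bound) = 2^(492/2) = 2^246.
Step 3: The claimed attack costs 2^268 operations.
Step 4: Since 2^268 >= 2^246, the claimed attack is no faster than the generic birthday attack, so this does not break collision resistance.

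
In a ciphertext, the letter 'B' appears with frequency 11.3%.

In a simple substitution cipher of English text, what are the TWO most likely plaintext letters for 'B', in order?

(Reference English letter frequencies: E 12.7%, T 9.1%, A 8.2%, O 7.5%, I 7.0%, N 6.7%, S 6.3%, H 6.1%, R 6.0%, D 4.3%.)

Step 1: Observed frequency of 'B' is 11.3%.
Step 2: Compute distances to each reference frequency and sort:
  E (12.7%): difference = 1.4% <-- BEST
  T (9.1%): difference = 2.2% <-- RUNNER-UP
  A (8.2%): difference = 3.1%
  O (7.5%): difference = 3.8%
  I (7.0%): difference = 4.3%
Step 3: Most likely is 'E' (12.7%, diff 1.4%); second most likely is 'T' (9.1%, diff 2.2%).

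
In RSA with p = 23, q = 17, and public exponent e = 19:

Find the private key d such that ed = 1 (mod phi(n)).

Step 1: n = 23 * 17 = 391.
Step 2: phi(n) = 22 * 16 = 352.
Step 3: Find d such that 19 * d = 1 (mod 352).
Step 4: d = 19^(-1) mod 352 = 315.
Verification: 19 * 315 = 5985 = 17 * 352 + 1.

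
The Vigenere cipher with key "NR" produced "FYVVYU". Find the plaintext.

Step 1: Extend key: NRNRNR
Step 2: Decrypt each letter (c - k) mod 26:
  F(5) - N(13) = (5-13) mod 26 = 18 = S
  Y(24) - R(17) = (24-17) mod 26 = 7 = H
  V(21) - N(13) = (21-13) mod 26 = 8 = I
  V(21) - R(17) = (21-17) mod 26 = 4 = E
  Y(24) - N(13) = (24-13) mod 26 = 11 = L
  U(20) - R(17) = (20-17) mod 26 = 3 = D
Plaintext: SHIELD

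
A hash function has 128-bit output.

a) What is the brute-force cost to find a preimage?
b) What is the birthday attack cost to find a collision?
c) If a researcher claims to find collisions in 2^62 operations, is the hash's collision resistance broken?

Step 1: Preimage resistance requires brute-force of 2^128 operations.
Step 2: Collision resistance (birthday bound) = 2^(128/2) = 2^64.
Step 3: The claimed attack costs 2^62 operations.
Step 4: Since 2^62 < 2^64, the claimed attack beats the generic birthday bound, so collision resistance is broken.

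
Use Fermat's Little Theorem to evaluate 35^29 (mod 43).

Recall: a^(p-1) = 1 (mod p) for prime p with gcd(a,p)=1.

Step 1: Since 43 is prime, by Fermat's Little Theorem: 35^42 = 1 (mod 43).
Step 2: Reduce exponent: 29 mod 42 = 29.
Step 3: So 35^29 = 35^29 (mod 43).
Step 4: 35^29 mod 43 = 35.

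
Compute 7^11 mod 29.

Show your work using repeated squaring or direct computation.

Step 1: Compute 7^11 mod 29 step by step, reducing modulo 29 at each step.
  7^1 mod 29 = 7
  7^2 mod 29 = (7 * 7) mod 29 = 20
  7^3 mod 29 = (20 * 7) mod 29 = 24
  7^4 mod 29 = (24 * 7) mod 29 = 23
  7^5 mod 29 = (23 * 7) mod 29 = 16
  7^6 mod 29 = (16 * 7) mod 29 = 25
  7^7 mod 29 = (25 * 7) mod 29 = 1
  7^8 mod 29 = (1 * 7) mod 29 = 7
  7^9 mod 29 = (7 * 7) mod 29 = 20
  7^10 mod 29 = (20 * 7) mod 29 = 24
  7^11 mod 29 = (24 * 7) mod 29 = 23
Step 2: Result = 23.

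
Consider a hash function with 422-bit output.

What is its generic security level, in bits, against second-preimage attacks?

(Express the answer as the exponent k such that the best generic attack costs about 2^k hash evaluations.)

Step 1: The hash has a 422-bit output.
Step 2: Second-preimage resistance means: given a specific input x, it should be infeasible to find a different y with h(y) = h(x).
With a 422-bit output, a generic search for a second preimage costs about 2^422 evaluations (each trial matches the fixed target with probability 2^-422).
Step 3: Security level = 422 bits.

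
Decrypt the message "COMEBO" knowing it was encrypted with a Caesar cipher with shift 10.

Step 1: Reverse the shift by subtracting 10 from each letter position.
  C (position 2) -> position (2-10) mod 26 = 18 -> S
  O (position 14) -> position (14-10) mod 26 = 4 -> E
  M (position 12) -> position (12-10) mod 26 = 2 -> C
  E (position 4) -> position (4-10) mod 26 = 20 -> U
  B (position 1) -> position (1-10) mod 26 = 17 -> R
  O (position 14) -> position (14-10) mod 26 = 4 -> E
Decrypted message: SECURE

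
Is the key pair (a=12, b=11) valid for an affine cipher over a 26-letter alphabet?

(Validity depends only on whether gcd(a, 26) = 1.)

Step 1: Compute gcd(12, 26).
Step 2: gcd(12, 26) = 2.
Since gcd = 2 != 1, 12 shares a common factor with 26, so it cannot be used.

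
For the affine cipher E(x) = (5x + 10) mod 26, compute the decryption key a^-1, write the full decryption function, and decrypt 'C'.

Step 1: Find a^-1, the modular inverse of 5 mod 26.
Step 2: We need 5 * a^-1 = 1 (mod 26).
Step 3: 5 * 21 = 105 = 4 * 26 + 1, so a^-1 = 21.
Step 4: D(y) = 21(y - 10) mod 26.
Step 5: Apply to 'C' (y = 2): D(2) = 21 * (2 - 10) mod 26 = 21 * -8 mod 26 = 14 -> 'O'.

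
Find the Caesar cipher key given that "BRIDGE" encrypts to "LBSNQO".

Step 1: Compare first letters: B (position 1) -> L (position 11).
Step 2: Shift = (11 - 1) mod 26 = 10.
The shift value is 10.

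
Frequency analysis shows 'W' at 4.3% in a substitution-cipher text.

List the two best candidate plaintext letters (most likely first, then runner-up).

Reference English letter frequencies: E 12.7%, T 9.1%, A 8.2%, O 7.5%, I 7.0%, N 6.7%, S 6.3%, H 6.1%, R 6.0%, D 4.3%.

Step 1: Observed frequency of 'W' is 4.3%.
Step 2: Compute distances to each reference frequency and sort:
  D (4.3%): difference = 0.0% <-- BEST
  R (6.0%): difference = 1.7% <-- RUNNER-UP
  H (6.1%): difference = 1.8%
  S (6.3%): difference = 2.0%
  N (6.7%): difference = 2.4%
Step 3: Most likely is 'D' (4.3%, diff 0.0%); second most likely is 'R' (6.0%, diff 1.7%).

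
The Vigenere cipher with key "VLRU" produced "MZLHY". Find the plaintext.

Step 1: Extend key: VLRUV
Step 2: Decrypt each letter (c - k) mod 26:
  M(12) - V(21) = (12-21) mod 26 = 17 = R
  Z(25) - L(11) = (25-11) mod 26 = 14 = O
  L(11) - R(17) = (11-17) mod 26 = 20 = U
  H(7) - U(20) = (7-20) mod 26 = 13 = N
  Y(24) - V(21) = (24-21) mod 26 = 3 = D
Plaintext: ROUND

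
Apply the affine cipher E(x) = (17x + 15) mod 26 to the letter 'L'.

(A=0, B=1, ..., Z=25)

Step 1: Convert 'L' to number: x = 11.
Step 2: E(11) = (17 * 11 + 15) mod 26 = 202 mod 26 = 20.
Step 3: Convert 20 back to letter: U.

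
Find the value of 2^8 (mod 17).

Step 1: Compute 2^8 mod 17 step by step, reducing modulo 17 at each step.
  2^1 mod 17 = 2
  2^2 mod 17 = (2 * 2) mod 17 = 4
  2^3 mod 17 = (4 * 2) mod 17 = 8
  2^4 mod 17 = (8 * 2) mod 17 = 16
  2^5 mod 17 = (16 * 2) mod 17 = 15
  2^6 mod 17 = (15 * 2) mod 17 = 13
  2^7 mod 17 = (13 * 2) mod 17 = 9
  2^8 mod 17 = (9 * 2) mod 17 = 1
Step 2: Result = 1.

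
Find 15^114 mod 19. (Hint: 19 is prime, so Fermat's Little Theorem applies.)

Step 1: Since 19 is prime, by Fermat's Little Theorem: 15^18 = 1 (mod 19).
Step 2: Reduce exponent: 114 mod 18 = 6.
Step 3: So 15^114 = 15^6 (mod 19).
Step 4: 15^6 mod 19 = 11.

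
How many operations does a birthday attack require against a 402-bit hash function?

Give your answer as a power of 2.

Step 1: The birthday paradox gives collision probability ~50% after sqrt(2^n) = 2^(n/2) hashes.
Step 2: For 402-bit output: 2^(402/2) = 2^201.
Step 3: Approximately 2^201 hash computations needed.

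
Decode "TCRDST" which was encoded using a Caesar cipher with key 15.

Step 1: Reverse the shift by subtracting 15 from each letter position.
  T (position 19) -> position (19-15) mod 26 = 4 -> E
  C (position 2) -> position (2-15) mod 26 = 13 -> N
  R (position 17) -> position (17-15) mod 26 = 2 -> C
  D (position 3) -> position (3-15) mod 26 = 14 -> O
  S (position 18) -> position (18-15) mod 26 = 3 -> D
  T (position 19) -> position (19-15) mod 26 = 4 -> E
Decrypted message: ENCODE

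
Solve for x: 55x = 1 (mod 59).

Step 1: We need x such that 55 * x = 1 (mod 59).
Step 2: Using the extended Euclidean algorithm or trial:
  55 * 44 = 2420 = 41 * 59 + 1.
Step 3: Since 2420 mod 59 = 1, the inverse is x = 44.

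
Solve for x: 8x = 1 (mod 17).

Step 1: We need x such that 8 * x = 1 (mod 17).
Step 2: Using the extended Euclidean algorithm or trial:
  8 * 15 = 120 = 7 * 17 + 1.
Step 3: Since 120 mod 17 = 1, the inverse is x = 15.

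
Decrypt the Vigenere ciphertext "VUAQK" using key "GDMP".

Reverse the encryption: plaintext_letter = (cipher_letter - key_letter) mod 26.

Step 1: Extend key: GDMPG
Step 2: Decrypt each letter (c - k) mod 26:
  V(21) - G(6) = (21-6) mod 26 = 15 = P
  U(20) - D(3) = (20-3) mod 26 = 17 = R
  A(0) - M(12) = (0-12) mod 26 = 14 = O
  Q(16) - P(15) = (16-15) mod 26 = 1 = B
  K(10) - G(6) = (10-6) mod 26 = 4 = E
Plaintext: PROBE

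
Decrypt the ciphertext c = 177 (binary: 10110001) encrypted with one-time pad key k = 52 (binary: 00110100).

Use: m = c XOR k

Step 1: XOR ciphertext with key:
  Ciphertext: 10110001
  Key:        00110100
  XOR:        10000101
Step 2: Plaintext = 10000101 = 133 in decimal.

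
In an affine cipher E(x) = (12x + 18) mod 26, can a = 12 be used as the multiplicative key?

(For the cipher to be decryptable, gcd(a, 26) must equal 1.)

Step 1: Compute gcd(12, 26).
Step 2: gcd(12, 26) = 2.
Since gcd = 2 != 1, 12 shares a common factor with 26, so it cannot be used.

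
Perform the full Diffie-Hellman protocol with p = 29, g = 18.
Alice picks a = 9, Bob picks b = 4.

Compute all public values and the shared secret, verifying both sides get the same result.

Step 1: A = g^a mod p = 18^9 mod 29 = 27.
Step 2: B = g^b mod p = 18^4 mod 29 = 25.
Step 3: Alice computes s = B^a mod p = 25^9 mod 29 = 16.
Step 4: Bob computes s = A^b mod p = 27^4 mod 29 = 16.
Both sides agree: shared secret = 16.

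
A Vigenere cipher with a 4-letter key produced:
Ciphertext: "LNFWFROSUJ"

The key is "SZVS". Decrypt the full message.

Step 1: Key 'SZVS' has length 4. Extended key: SZVSSZVSSZ
Step 2: Decrypt each position:
  L(11) - S(18) = 19 = T
  N(13) - Z(25) = 14 = O
  F(5) - V(21) = 10 = K
  W(22) - S(18) = 4 = E
  F(5) - S(18) = 13 = N
  R(17) - Z(25) = 18 = S
  O(14) - V(21) = 19 = T
  S(18) - S(18) = 0 = A
  U(20) - S(18) = 2 = C
  J(9) - Z(25) = 10 = K
Plaintext: TOKENSTACK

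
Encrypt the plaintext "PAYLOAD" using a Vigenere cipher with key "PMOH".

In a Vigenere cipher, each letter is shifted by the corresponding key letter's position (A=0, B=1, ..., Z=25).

Step 1: Repeat key to match plaintext length:
  Plaintext: PAYLOAD
  Key:       PMOHPMO
Step 2: Encrypt each letter:
  P(15) + P(15) = (15+15) mod 26 = 4 = E
  A(0) + M(12) = (0+12) mod 26 = 12 = M
  Y(24) + O(14) = (24+14) mod 26 = 12 = M
  L(11) + H(7) = (11+7) mod 26 = 18 = S
  O(14) + P(15) = (14+15) mod 26 = 3 = D
  A(0) + M(12) = (0+12) mod 26 = 12 = M
  D(3) + O(14) = (3+14) mod 26 = 17 = R
Ciphertext: EMMSDMR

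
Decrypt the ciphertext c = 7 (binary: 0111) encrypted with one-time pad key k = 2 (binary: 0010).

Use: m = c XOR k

Step 1: XOR ciphertext with key:
  Ciphertext: 0111
  Key:        0010
  XOR:        0101
Step 2: Plaintext = 0101 = 5 in decimal.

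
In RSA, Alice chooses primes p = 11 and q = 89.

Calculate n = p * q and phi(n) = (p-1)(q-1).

Step 1: n = p * q = 11 * 89 = 979.
Step 2: phi(n) = (p-1)(q-1) = 10 * 88 = 880.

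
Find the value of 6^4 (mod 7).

Step 1: Compute 6^4 mod 7 step by step, reducing modulo 7 at each step.
  6^1 mod 7 = 6
  6^2 mod 7 = (6 * 6) mod 7 = 1
  6^3 mod 7 = (1 * 6) mod 7 = 6
  6^4 mod 7 = (6 * 6) mod 7 = 1
Step 2: Result = 1.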